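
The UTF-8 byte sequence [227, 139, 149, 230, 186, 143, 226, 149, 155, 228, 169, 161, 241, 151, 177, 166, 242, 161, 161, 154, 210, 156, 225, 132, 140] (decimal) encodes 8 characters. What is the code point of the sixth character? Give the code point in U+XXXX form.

U+A185A

Offset 0: leading byte 0xE3 = 11100011 → 3-byte char #1 = E3 8B 95.
Offset 3: leading byte 0xE6 = 11100110 → 3-byte char #2 = E6 BA 8F.
Offset 6: leading byte 0xE2 = 11100010 → 3-byte char #3 = E2 95 9B.
Offset 9: leading byte 0xE4 = 11100100 → 3-byte char #4 = E4 A9 A1.
Offset 12: leading byte 0xF1 = 11110001 → 4-byte char #5 = F1 97 B1 A6.
Offset 16: leading byte 0xF2 = 11110010 → 4-byte char #6 = F2 A1 A1 9A.
Leading byte 0xF2 = 11110010 matches 11110xxx → 4-byte sequence.
Byte 1: 0xF2 = 11110010, payload 010 (3 bits).
Byte 2: 0xA1 = 10100001 (10xxxxxx ✓), payload 100001.
Byte 3: 0xA1 = 10100001 (10xxxxxx ✓), payload 100001.
Byte 4: 0x9A = 10011010 (10xxxxxx ✓), payload 011010.
Concatenate: 010100001100001011010 = 0xA185A (21 bits → U+A185A).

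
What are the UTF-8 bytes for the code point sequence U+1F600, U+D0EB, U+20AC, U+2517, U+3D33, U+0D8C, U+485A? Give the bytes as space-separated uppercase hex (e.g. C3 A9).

U+1F600: 4-byte form → F0 9F 98 80.
U+D0EB: 3-byte form → ED 83 AB.
U+20AC: 3-byte form → E2 82 AC.
U+2517: 3-byte form → E2 94 97.
U+3D33: 3-byte form → E3 B4 B3.
U+0D8C: 3-byte form → E0 B6 8C.
U+485A: 3-byte form → E4 A1 9A.
Concatenated (22 bytes): F0 9F 98 80 ED 83 AB E2 82 AC E2 94 97 E3 B4 B3 E0 B6 8C E4 A1 9A.

F0 9F 98 80 ED 83 AB E2 82 AC E2 94 97 E3 B4 B3 E0 B6 8C E4 A1 9A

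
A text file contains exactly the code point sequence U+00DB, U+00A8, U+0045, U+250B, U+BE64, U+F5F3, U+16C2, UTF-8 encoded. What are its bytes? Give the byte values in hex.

U+00DB: 2-byte form → C3 9B.
U+00A8: 2-byte form → C2 A8.
U+0045: 1-byte form → 45.
U+250B: 3-byte form → E2 94 8B.
U+BE64: 3-byte form → EB B9 A4.
U+F5F3: 3-byte form → EF 97 B3.
U+16C2: 3-byte form → E1 9B 82.
Concatenated (17 bytes): C3 9B C2 A8 45 E2 94 8B EB B9 A4 EF 97 B3 E1 9B 82.

C3 9B C2 A8 45 E2 94 8B EB B9 A4 EF 97 B3 E1 9B 82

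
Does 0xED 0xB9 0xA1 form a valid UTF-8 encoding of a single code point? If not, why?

Structurally a 3-byte sequence; payload = 0xDE61.
But 0xDE61 is in U+D800–U+DFFF, the surrogate range. Surrogates are not Unicode scalar values and are forbidden in UTF-8.

invalid (encodes a surrogate (U+D800–U+DFFF))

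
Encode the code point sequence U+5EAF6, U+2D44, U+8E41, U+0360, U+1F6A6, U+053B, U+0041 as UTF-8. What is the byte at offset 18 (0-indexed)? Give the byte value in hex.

U+5EAF6 → 4-byte form F1 9E AB B6 at offsets 0–3.
U+2D44 → 3-byte form E2 B5 84 at offsets 4–6.
U+8E41 → 3-byte form E8 B9 81 at offsets 7–9.
U+0360 → 2-byte form CD A0 at offsets 10–11.
U+1F6A6 → 4-byte form F0 9F 9A A6 at offsets 12–15.
U+053B → 2-byte form D4 BB at offsets 16–17.
U+0041 → 1-byte form 41 at offsets 18–18.
Offset 18 falls in char 7's range; it's byte 1 of 41 = 0x41.

0x41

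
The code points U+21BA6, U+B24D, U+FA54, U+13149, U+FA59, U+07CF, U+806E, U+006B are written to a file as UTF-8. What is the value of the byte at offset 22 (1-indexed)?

0xAE

1-indexed offset 22 is 0-indexed offset 21.
U+21BA6 → 4-byte form F0 A1 AE A6 at offsets 0–3.
U+B24D → 3-byte form EB 89 8D at offsets 4–6.
U+FA54 → 3-byte form EF A9 94 at offsets 7–9.
U+13149 → 4-byte form F0 93 85 89 at offsets 10–13.
U+FA59 → 3-byte form EF A9 99 at offsets 14–16.
U+07CF → 2-byte form DF 8F at offsets 17–18.
U+806E → 3-byte form E8 81 AE at offsets 19–21.
Offset 21 falls in char 7's range; it's byte 3 of E8 81 AE = 0xAE.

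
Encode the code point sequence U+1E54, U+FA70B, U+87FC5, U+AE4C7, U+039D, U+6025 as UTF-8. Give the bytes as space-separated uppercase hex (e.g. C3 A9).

E1 B9 94 F3 BA 9C 8B F2 87 BF 85 F2 AE 93 87 CE 9D E6 80 A5

U+1E54: 3-byte form → E1 B9 94.
U+FA70B: 4-byte form → F3 BA 9C 8B.
U+87FC5: 4-byte form → F2 87 BF 85.
U+AE4C7: 4-byte form → F2 AE 93 87.
U+039D: 2-byte form → CE 9D.
U+6025: 3-byte form → E6 80 A5.
Concatenated (20 bytes): E1 B9 94 F3 BA 9C 8B F2 87 BF 85 F2 AE 93 87 CE 9D E6 80 A5.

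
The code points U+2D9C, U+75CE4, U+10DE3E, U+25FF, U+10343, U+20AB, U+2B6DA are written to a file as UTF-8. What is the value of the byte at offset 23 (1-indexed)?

0xAB

1-indexed offset 23 is 0-indexed offset 22.
U+2D9C → 3-byte form E2 B6 9C at offsets 0–2.
U+75CE4 → 4-byte form F1 B5 B3 A4 at offsets 3–6.
U+10DE3E → 4-byte form F4 8D B8 BE at offsets 7–10.
U+25FF → 3-byte form E2 97 BF at offsets 11–13.
U+10343 → 4-byte form F0 90 8D 83 at offsets 14–17.
U+20AB → 3-byte form E2 82 AB at offsets 18–20.
U+2B6DA → 4-byte form F0 AB 9B 9A at offsets 21–24.
Offset 22 falls in char 7's range; it's byte 2 of F0 AB 9B 9A = 0xAB.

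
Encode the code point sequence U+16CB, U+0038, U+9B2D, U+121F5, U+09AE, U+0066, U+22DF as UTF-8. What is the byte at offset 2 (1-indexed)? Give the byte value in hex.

1-indexed offset 2 is 0-indexed offset 1.
U+16CB → 3-byte form E1 9B 8B at offsets 0–2.
Offset 1 falls in char 1's range; it's byte 2 of E1 9B 8B = 0x9B.

0x9B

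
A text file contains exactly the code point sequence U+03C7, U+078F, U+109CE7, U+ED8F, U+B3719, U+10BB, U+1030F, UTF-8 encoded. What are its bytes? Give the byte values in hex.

CF 87 DE 8F F4 89 B3 A7 EE B6 8F F2 B3 9C 99 E1 82 BB F0 90 8C 8F

U+03C7: 2-byte form → CF 87.
U+078F: 2-byte form → DE 8F.
U+109CE7: 4-byte form → F4 89 B3 A7.
U+ED8F: 3-byte form → EE B6 8F.
U+B3719: 4-byte form → F2 B3 9C 99.
U+10BB: 3-byte form → E1 82 BB.
U+1030F: 4-byte form → F0 90 8C 8F.
Concatenated (22 bytes): CF 87 DE 8F F4 89 B3 A7 EE B6 8F F2 B3 9C 99 E1 82 BB F0 90 8C 8F.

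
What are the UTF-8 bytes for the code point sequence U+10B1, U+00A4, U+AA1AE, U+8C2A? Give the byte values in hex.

E1 82 B1 C2 A4 F2 AA 86 AE E8 B0 AA

U+10B1: 3-byte form → E1 82 B1.
U+00A4: 2-byte form → C2 A4.
U+AA1AE: 4-byte form → F2 AA 86 AE.
U+8C2A: 3-byte form → E8 B0 AA.
Concatenated (12 bytes): E1 82 B1 C2 A4 F2 AA 86 AE E8 B0 AA.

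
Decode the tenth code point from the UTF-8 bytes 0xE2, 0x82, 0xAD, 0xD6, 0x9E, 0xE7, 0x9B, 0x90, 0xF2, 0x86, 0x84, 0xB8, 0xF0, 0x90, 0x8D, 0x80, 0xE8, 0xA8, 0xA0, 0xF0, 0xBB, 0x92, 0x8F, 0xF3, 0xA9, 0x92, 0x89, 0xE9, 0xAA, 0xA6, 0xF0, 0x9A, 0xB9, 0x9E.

Offset 0: leading byte 0xE2 = 11100010 → 3-byte char #1 = E2 82 AD.
Offset 3: leading byte 0xD6 = 11010110 → 2-byte char #2 = D6 9E.
Offset 5: leading byte 0xE7 = 11100111 → 3-byte char #3 = E7 9B 90.
Offset 8: leading byte 0xF2 = 11110010 → 4-byte char #4 = F2 86 84 B8.
Offset 12: leading byte 0xF0 = 11110000 → 4-byte char #5 = F0 90 8D 80.
Offset 16: leading byte 0xE8 = 11101000 → 3-byte char #6 = E8 A8 A0.
Offset 19: leading byte 0xF0 = 11110000 → 4-byte char #7 = F0 BB 92 8F.
Offset 23: leading byte 0xF3 = 11110011 → 4-byte char #8 = F3 A9 92 89.
Offset 27: leading byte 0xE9 = 11101001 → 3-byte char #9 = E9 AA A6.
Offset 30: leading byte 0xF0 = 11110000 → 4-byte char #10 = F0 9A B9 9E.
Leading byte 0xF0 = 11110000 matches 11110xxx → 4-byte sequence.
Byte 1: 0xF0 = 11110000, payload 000 (3 bits).
Byte 2: 0x9A = 10011010 (10xxxxxx ✓), payload 011010.
Byte 3: 0xB9 = 10111001 (10xxxxxx ✓), payload 111001.
Byte 4: 0x9E = 10011110 (10xxxxxx ✓), payload 011110.
Concatenate: 000011010111001011110 = 0x1AE5E (21 bits → U+1AE5E).

U+1AE5E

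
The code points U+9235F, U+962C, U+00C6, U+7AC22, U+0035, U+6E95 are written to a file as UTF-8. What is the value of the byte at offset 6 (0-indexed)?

0xAC

U+9235F → 4-byte form F2 92 8D 9F at offsets 0–3.
U+962C → 3-byte form E9 98 AC at offsets 4–6.
Offset 6 falls in char 2's range; it's byte 3 of E9 98 AC = 0xAC.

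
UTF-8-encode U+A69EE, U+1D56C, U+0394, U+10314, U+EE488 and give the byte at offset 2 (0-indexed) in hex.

U+A69EE → 4-byte form F2 A6 A7 AE at offsets 0–3.
Offset 2 falls in char 1's range; it's byte 3 of F2 A6 A7 AE = 0xA7.

0xA7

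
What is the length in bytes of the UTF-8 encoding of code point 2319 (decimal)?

3

U+090F = 0x90F. UTF-8 uses 1 byte below 0x80, 2 below 0x800, 3 below 0x10000, 4 up to 0x10FFFF. 0x90F is in U+0800–U+FFFF → 3 bytes.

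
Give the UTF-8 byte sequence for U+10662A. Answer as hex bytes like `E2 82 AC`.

F4 86 98 AA

U+10662A = 0x10662A = 1074730 decimal. In range U+10000–U+10FFFF → 4-byte form: 11110xxx 10xxxxxx 10xxxxxx 10xxxxxx.
Binary (21 bits): 100000110011000101010.
Split 3+6+6+6: 100 | 000110 | 011000 | 101010.
Byte 1: 11110100 = 0xF4.
Byte 2: 10000110 = 0x86.
Byte 3: 10011000 = 0x98.
Byte 4: 10101010 = 0xAA.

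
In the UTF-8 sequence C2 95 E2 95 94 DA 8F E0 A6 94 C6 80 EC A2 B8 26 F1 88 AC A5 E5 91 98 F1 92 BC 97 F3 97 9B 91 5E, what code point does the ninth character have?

U+5458

Offset 0: leading byte 0xC2 = 11000010 → 2-byte char #1 = C2 95.
Offset 2: leading byte 0xE2 = 11100010 → 3-byte char #2 = E2 95 94.
Offset 5: leading byte 0xDA = 11011010 → 2-byte char #3 = DA 8F.
Offset 7: leading byte 0xE0 = 11100000 → 3-byte char #4 = E0 A6 94.
Offset 10: leading byte 0xC6 = 11000110 → 2-byte char #5 = C6 80.
Offset 12: leading byte 0xEC = 11101100 → 3-byte char #6 = EC A2 B8.
Offset 15: leading byte 0x26 = 00100110 → 1-byte char #7 = 26.
Offset 16: leading byte 0xF1 = 11110001 → 4-byte char #8 = F1 88 AC A5.
Offset 20: leading byte 0xE5 = 11100101 → 3-byte char #9 = E5 91 98.
Leading byte 0xE5 = 11100101 matches 1110xxxx → 3-byte sequence.
Byte 1: 0xE5 = 11100101, payload 0101 (4 bits).
Byte 2: 0x91 = 10010001 (10xxxxxx ✓), payload 010001.
Byte 3: 0x98 = 10011000 (10xxxxxx ✓), payload 011000.
Concatenate: 0101010001011000 = 0x5458 (16 bits → U+5458).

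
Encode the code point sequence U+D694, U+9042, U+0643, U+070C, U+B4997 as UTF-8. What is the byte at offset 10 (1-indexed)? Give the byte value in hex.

1-indexed offset 10 is 0-indexed offset 9.
U+D694 → 3-byte form ED 9A 94 at offsets 0–2.
U+9042 → 3-byte form E9 81 82 at offsets 3–5.
U+0643 → 2-byte form D9 83 at offsets 6–7.
U+070C → 2-byte form DC 8C at offsets 8–9.
Offset 9 falls in char 4's range; it's byte 2 of DC 8C = 0x8C.

0x8C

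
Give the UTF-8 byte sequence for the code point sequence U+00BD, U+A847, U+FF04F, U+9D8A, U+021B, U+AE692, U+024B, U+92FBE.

C2 BD EA A1 87 F3 BF 81 8F E9 B6 8A C8 9B F2 AE 9A 92 C9 8B F2 92 BE BE

U+00BD: 2-byte form → C2 BD.
U+A847: 3-byte form → EA A1 87.
U+FF04F: 4-byte form → F3 BF 81 8F.
U+9D8A: 3-byte form → E9 B6 8A.
U+021B: 2-byte form → C8 9B.
U+AE692: 4-byte form → F2 AE 9A 92.
U+024B: 2-byte form → C9 8B.
U+92FBE: 4-byte form → F2 92 BE BE.
Concatenated (24 bytes): C2 BD EA A1 87 F3 BF 81 8F E9 B6 8A C8 9B F2 AE 9A 92 C9 8B F2 92 BE BE.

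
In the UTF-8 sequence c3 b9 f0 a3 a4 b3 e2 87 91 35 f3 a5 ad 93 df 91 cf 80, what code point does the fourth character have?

Offset 0: leading byte 0xC3 = 11000011 → 2-byte char #1 = C3 B9.
Offset 2: leading byte 0xF0 = 11110000 → 4-byte char #2 = F0 A3 A4 B3.
Offset 6: leading byte 0xE2 = 11100010 → 3-byte char #3 = E2 87 91.
Offset 9: leading byte 0x35 = 00110101 → 1-byte char #4 = 35.
Leading byte 0x35 = 00110101 matches 0xxxxxxx → 1-byte sequence.
Byte 1: 0x35 = 00110101, payload 0110101 (7 bits).
Concatenate: 0110101 = 0x35 (7 bits → U+0035).

U+0035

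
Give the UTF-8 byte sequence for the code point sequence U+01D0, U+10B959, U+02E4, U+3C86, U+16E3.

C7 90 F4 8B A5 99 CB A4 E3 B2 86 E1 9B A3

U+01D0: 2-byte form → C7 90.
U+10B959: 4-byte form → F4 8B A5 99.
U+02E4: 2-byte form → CB A4.
U+3C86: 3-byte form → E3 B2 86.
U+16E3: 3-byte form → E1 9B A3.
Concatenated (14 bytes): C7 90 F4 8B A5 99 CB A4 E3 B2 86 E1 9B A3.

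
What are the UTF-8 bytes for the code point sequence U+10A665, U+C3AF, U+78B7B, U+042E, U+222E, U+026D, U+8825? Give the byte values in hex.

U+10A665: 4-byte form → F4 8A 99 A5.
U+C3AF: 3-byte form → EC 8E AF.
U+78B7B: 4-byte form → F1 B8 AD BB.
U+042E: 2-byte form → D0 AE.
U+222E: 3-byte form → E2 88 AE.
U+026D: 2-byte form → C9 AD.
U+8825: 3-byte form → E8 A0 A5.
Concatenated (21 bytes): F4 8A 99 A5 EC 8E AF F1 B8 AD BB D0 AE E2 88 AE C9 AD E8 A0 A5.

F4 8A 99 A5 EC 8E AF F1 B8 AD BB D0 AE E2 88 AE C9 AD E8 A0 A5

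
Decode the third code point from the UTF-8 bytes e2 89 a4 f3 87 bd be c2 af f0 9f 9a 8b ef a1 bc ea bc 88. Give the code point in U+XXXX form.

Offset 0: leading byte 0xE2 = 11100010 → 3-byte char #1 = E2 89 A4.
Offset 3: leading byte 0xF3 = 11110011 → 4-byte char #2 = F3 87 BD BE.
Offset 7: leading byte 0xC2 = 11000010 → 2-byte char #3 = C2 AF.
Leading byte 0xC2 = 11000010 matches 110xxxxx → 2-byte sequence.
Byte 1: 0xC2 = 11000010, payload 00010 (5 bits).
Byte 2: 0xAF = 10101111 (10xxxxxx ✓), payload 101111.
Concatenate: 00010101111 = 0xAF (11 bits → U+00AF).

U+00AF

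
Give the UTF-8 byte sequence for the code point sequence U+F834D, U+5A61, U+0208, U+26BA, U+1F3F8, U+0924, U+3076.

U+F834D: 4-byte form → F3 B8 8D 8D.
U+5A61: 3-byte form → E5 A9 A1.
U+0208: 2-byte form → C8 88.
U+26BA: 3-byte form → E2 9A BA.
U+1F3F8: 4-byte form → F0 9F 8F B8.
U+0924: 3-byte form → E0 A4 A4.
U+3076: 3-byte form → E3 81 B6.
Concatenated (22 bytes): F3 B8 8D 8D E5 A9 A1 C8 88 E2 9A BA F0 9F 8F B8 E0 A4 A4 E3 81 B6.

F3 B8 8D 8D E5 A9 A1 C8 88 E2 9A BA F0 9F 8F B8 E0 A4 A4 E3 81 B6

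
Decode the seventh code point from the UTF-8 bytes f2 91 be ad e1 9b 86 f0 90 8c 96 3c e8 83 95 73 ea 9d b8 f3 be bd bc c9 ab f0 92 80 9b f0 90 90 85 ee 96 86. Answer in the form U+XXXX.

Offset 0: leading byte 0xF2 = 11110010 → 4-byte char #1 = F2 91 BE AD.
Offset 4: leading byte 0xE1 = 11100001 → 3-byte char #2 = E1 9B 86.
Offset 7: leading byte 0xF0 = 11110000 → 4-byte char #3 = F0 90 8C 96.
Offset 11: leading byte 0x3C = 00111100 → 1-byte char #4 = 3C.
Offset 12: leading byte 0xE8 = 11101000 → 3-byte char #5 = E8 83 95.
Offset 15: leading byte 0x73 = 01110011 → 1-byte char #6 = 73.
Offset 16: leading byte 0xEA = 11101010 → 3-byte char #7 = EA 9D B8.
Leading byte 0xEA = 11101010 matches 1110xxxx → 3-byte sequence.
Byte 1: 0xEA = 11101010, payload 1010 (4 bits).
Byte 2: 0x9D = 10011101 (10xxxxxx ✓), payload 011101.
Byte 3: 0xB8 = 10111000 (10xxxxxx ✓), payload 111000.
Concatenate: 1010011101111000 = 0xA778 (16 bits → U+A778).

U+A778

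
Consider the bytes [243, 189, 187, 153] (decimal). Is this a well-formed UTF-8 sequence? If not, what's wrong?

valid

Leading byte 0xF3 = 11110011 → 4-byte form.
Continuation bytes 0xBD=10111101, 0xBB=10111011, 0x99=10011001 all match 10xxxxxx.
Decoded value 0xFDED9 is ≥ 0x10000 (shortest form) and not a surrogate.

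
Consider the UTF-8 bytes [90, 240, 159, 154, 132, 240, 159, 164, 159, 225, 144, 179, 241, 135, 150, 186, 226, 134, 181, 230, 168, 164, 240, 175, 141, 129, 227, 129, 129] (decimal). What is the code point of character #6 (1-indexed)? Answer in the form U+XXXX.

U+21B5

Offset 0: leading byte 0x5A = 01011010 → 1-byte char #1 = 5A.
Offset 1: leading byte 0xF0 = 11110000 → 4-byte char #2 = F0 9F 9A 84.
Offset 5: leading byte 0xF0 = 11110000 → 4-byte char #3 = F0 9F A4 9F.
Offset 9: leading byte 0xE1 = 11100001 → 3-byte char #4 = E1 90 B3.
Offset 12: leading byte 0xF1 = 11110001 → 4-byte char #5 = F1 87 96 BA.
Offset 16: leading byte 0xE2 = 11100010 → 3-byte char #6 = E2 86 B5.
Leading byte 0xE2 = 11100010 matches 1110xxxx → 3-byte sequence.
Byte 1: 0xE2 = 11100010, payload 0010 (4 bits).
Byte 2: 0x86 = 10000110 (10xxxxxx ✓), payload 000110.
Byte 3: 0xB5 = 10110101 (10xxxxxx ✓), payload 110101.
Concatenate: 0010000110110101 = 0x21B5 (16 bits → U+21B5).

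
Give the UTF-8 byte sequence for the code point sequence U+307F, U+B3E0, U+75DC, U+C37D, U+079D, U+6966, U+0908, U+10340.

E3 81 BF EB 8F A0 E7 97 9C EC 8D BD DE 9D E6 A5 A6 E0 A4 88 F0 90 8D 80

U+307F: 3-byte form → E3 81 BF.
U+B3E0: 3-byte form → EB 8F A0.
U+75DC: 3-byte form → E7 97 9C.
U+C37D: 3-byte form → EC 8D BD.
U+079D: 2-byte form → DE 9D.
U+6966: 3-byte form → E6 A5 A6.
U+0908: 3-byte form → E0 A4 88.
U+10340: 4-byte form → F0 90 8D 80.
Concatenated (24 bytes): E3 81 BF EB 8F A0 E7 97 9C EC 8D BD DE 9D E6 A5 A6 E0 A4 88 F0 90 8D 80.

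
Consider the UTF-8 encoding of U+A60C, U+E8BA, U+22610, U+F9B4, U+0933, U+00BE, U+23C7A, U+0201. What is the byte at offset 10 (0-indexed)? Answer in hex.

0xEF

U+A60C → 3-byte form EA 98 8C at offsets 0–2.
U+E8BA → 3-byte form EE A2 BA at offsets 3–5.
U+22610 → 4-byte form F0 A2 98 90 at offsets 6–9.
U+F9B4 → 3-byte form EF A6 B4 at offsets 10–12.
Offset 10 falls in char 4's range; it's byte 1 of EF A6 B4 = 0xEF.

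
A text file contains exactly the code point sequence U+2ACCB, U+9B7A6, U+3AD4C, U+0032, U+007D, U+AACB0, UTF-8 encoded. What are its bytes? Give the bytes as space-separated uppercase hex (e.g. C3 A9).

F0 AA B3 8B F2 9B 9E A6 F0 BA B5 8C 32 7D F2 AA B2 B0

U+2ACCB: 4-byte form → F0 AA B3 8B.
U+9B7A6: 4-byte form → F2 9B 9E A6.
U+3AD4C: 4-byte form → F0 BA B5 8C.
U+0032: 1-byte form → 32.
U+007D: 1-byte form → 7D.
U+AACB0: 4-byte form → F2 AA B2 B0.
Concatenated (18 bytes): F0 AA B3 8B F2 9B 9E A6 F0 BA B5 8C 32 7D F2 AA B2 B0.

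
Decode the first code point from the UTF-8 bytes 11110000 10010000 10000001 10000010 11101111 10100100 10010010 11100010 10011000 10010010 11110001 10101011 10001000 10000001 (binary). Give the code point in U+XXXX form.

U+10042

Offset 0: leading byte 0xF0 = 11110000 → 4-byte char #1 = F0 90 81 82.
Leading byte 0xF0 = 11110000 matches 11110xxx → 4-byte sequence.
Byte 1: 0xF0 = 11110000, payload 000 (3 bits).
Byte 2: 0x90 = 10010000 (10xxxxxx ✓), payload 010000.
Byte 3: 0x81 = 10000001 (10xxxxxx ✓), payload 000001.
Byte 4: 0x82 = 10000010 (10xxxxxx ✓), payload 000010.
Concatenate: 000010000000001000010 = 0x10042 (21 bits → U+10042).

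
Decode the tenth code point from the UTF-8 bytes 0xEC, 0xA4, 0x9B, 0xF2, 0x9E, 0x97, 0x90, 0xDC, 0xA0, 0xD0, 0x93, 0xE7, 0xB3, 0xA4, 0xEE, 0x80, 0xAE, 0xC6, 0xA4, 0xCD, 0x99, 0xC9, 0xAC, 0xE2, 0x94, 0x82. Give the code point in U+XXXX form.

U+2502

Offset 0: leading byte 0xEC = 11101100 → 3-byte char #1 = EC A4 9B.
Offset 3: leading byte 0xF2 = 11110010 → 4-byte char #2 = F2 9E 97 90.
Offset 7: leading byte 0xDC = 11011100 → 2-byte char #3 = DC A0.
Offset 9: leading byte 0xD0 = 11010000 → 2-byte char #4 = D0 93.
Offset 11: leading byte 0xE7 = 11100111 → 3-byte char #5 = E7 B3 A4.
Offset 14: leading byte 0xEE = 11101110 → 3-byte char #6 = EE 80 AE.
Offset 17: leading byte 0xC6 = 11000110 → 2-byte char #7 = C6 A4.
Offset 19: leading byte 0xCD = 11001101 → 2-byte char #8 = CD 99.
Offset 21: leading byte 0xC9 = 11001001 → 2-byte char #9 = C9 AC.
Offset 23: leading byte 0xE2 = 11100010 → 3-byte char #10 = E2 94 82.
Leading byte 0xE2 = 11100010 matches 1110xxxx → 3-byte sequence.
Byte 1: 0xE2 = 11100010, payload 0010 (4 bits).
Byte 2: 0x94 = 10010100 (10xxxxxx ✓), payload 010100.
Byte 3: 0x82 = 10000010 (10xxxxxx ✓), payload 000010.
Concatenate: 0010010100000010 = 0x2502 (16 bits → U+2502).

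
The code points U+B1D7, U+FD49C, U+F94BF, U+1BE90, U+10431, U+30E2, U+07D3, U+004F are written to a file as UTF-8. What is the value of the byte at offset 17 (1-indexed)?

0x90

1-indexed offset 17 is 0-indexed offset 16.
U+B1D7 → 3-byte form EB 87 97 at offsets 0–2.
U+FD49C → 4-byte form F3 BD 92 9C at offsets 3–6.
U+F94BF → 4-byte form F3 B9 92 BF at offsets 7–10.
U+1BE90 → 4-byte form F0 9B BA 90 at offsets 11–14.
U+10431 → 4-byte form F0 90 90 B1 at offsets 15–18.
Offset 16 falls in char 5's range; it's byte 2 of F0 90 90 B1 = 0x90.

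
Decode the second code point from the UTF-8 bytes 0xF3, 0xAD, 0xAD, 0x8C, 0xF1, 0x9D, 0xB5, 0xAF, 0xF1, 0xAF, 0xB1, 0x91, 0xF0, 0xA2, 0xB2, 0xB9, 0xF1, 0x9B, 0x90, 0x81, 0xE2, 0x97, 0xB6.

U+5DD6F

Offset 0: leading byte 0xF3 = 11110011 → 4-byte char #1 = F3 AD AD 8C.
Offset 4: leading byte 0xF1 = 11110001 → 4-byte char #2 = F1 9D B5 AF.
Leading byte 0xF1 = 11110001 matches 11110xxx → 4-byte sequence.
Byte 1: 0xF1 = 11110001, payload 001 (3 bits).
Byte 2: 0x9D = 10011101 (10xxxxxx ✓), payload 011101.
Byte 3: 0xB5 = 10110101 (10xxxxxx ✓), payload 110101.
Byte 4: 0xAF = 10101111 (10xxxxxx ✓), payload 101111.
Concatenate: 001011101110101101111 = 0x5DD6F (21 bits → U+5DD6F).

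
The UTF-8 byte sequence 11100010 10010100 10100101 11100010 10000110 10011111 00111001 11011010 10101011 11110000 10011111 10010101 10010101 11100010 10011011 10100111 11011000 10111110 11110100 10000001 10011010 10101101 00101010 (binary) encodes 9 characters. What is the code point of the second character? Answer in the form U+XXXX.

U+219F

Offset 0: leading byte 0xE2 = 11100010 → 3-byte char #1 = E2 94 A5.
Offset 3: leading byte 0xE2 = 11100010 → 3-byte char #2 = E2 86 9F.
Leading byte 0xE2 = 11100010 matches 1110xxxx → 3-byte sequence.
Byte 1: 0xE2 = 11100010, payload 0010 (4 bits).
Byte 2: 0x86 = 10000110 (10xxxxxx ✓), payload 000110.
Byte 3: 0x9F = 10011111 (10xxxxxx ✓), payload 011111.
Concatenate: 0010000110011111 = 0x219F (16 bits → U+219F).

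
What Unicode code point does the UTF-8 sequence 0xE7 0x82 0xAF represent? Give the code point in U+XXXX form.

U+70AF

Leading byte 0xE7 = 11100111 matches 1110xxxx → 3-byte sequence.
Byte 1: 0xE7 = 11100111, payload 0111 (4 bits).
Byte 2: 0x82 = 10000010 (10xxxxxx ✓), payload 000010.
Byte 3: 0xAF = 10101111 (10xxxxxx ✓), payload 101111.
Concatenate: 0111000010101111 = 0x70AF (16 bits → U+70AF).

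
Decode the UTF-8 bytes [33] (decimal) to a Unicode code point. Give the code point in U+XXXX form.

U+0021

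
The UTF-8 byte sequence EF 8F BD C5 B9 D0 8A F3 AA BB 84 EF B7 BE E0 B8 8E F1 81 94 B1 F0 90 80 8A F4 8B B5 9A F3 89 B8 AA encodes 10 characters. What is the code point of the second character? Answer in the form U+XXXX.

U+0179

Offset 0: leading byte 0xEF = 11101111 → 3-byte char #1 = EF 8F BD.
Offset 3: leading byte 0xC5 = 11000101 → 2-byte char #2 = C5 B9.
Leading byte 0xC5 = 11000101 matches 110xxxxx → 2-byte sequence.
Byte 1: 0xC5 = 11000101, payload 00101 (5 bits).
Byte 2: 0xB9 = 10111001 (10xxxxxx ✓), payload 111001.
Concatenate: 00101111001 = 0x179 (11 bits → U+0179).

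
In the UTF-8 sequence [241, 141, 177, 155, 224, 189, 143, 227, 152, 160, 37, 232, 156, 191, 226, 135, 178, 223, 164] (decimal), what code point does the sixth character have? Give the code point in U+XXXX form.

U+21F2

Offset 0: leading byte 0xF1 = 11110001 → 4-byte char #1 = F1 8D B1 9B.
Offset 4: leading byte 0xE0 = 11100000 → 3-byte char #2 = E0 BD 8F.
Offset 7: leading byte 0xE3 = 11100011 → 3-byte char #3 = E3 98 A0.
Offset 10: leading byte 0x25 = 00100101 → 1-byte char #4 = 25.
Offset 11: leading byte 0xE8 = 11101000 → 3-byte char #5 = E8 9C BF.
Offset 14: leading byte 0xE2 = 11100010 → 3-byte char #6 = E2 87 B2.
Leading byte 0xE2 = 11100010 matches 1110xxxx → 3-byte sequence.
Byte 1: 0xE2 = 11100010, payload 0010 (4 bits).
Byte 2: 0x87 = 10000111 (10xxxxxx ✓), payload 000111.
Byte 3: 0xB2 = 10110010 (10xxxxxx ✓), payload 110010.
Concatenate: 0010000111110010 = 0x21F2 (16 bits → U+21F2).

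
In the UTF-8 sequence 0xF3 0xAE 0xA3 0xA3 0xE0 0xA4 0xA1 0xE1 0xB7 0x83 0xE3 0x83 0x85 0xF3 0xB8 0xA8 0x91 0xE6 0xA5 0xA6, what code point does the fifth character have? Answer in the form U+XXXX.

U+F8A11

Offset 0: leading byte 0xF3 = 11110011 → 4-byte char #1 = F3 AE A3 A3.
Offset 4: leading byte 0xE0 = 11100000 → 3-byte char #2 = E0 A4 A1.
Offset 7: leading byte 0xE1 = 11100001 → 3-byte char #3 = E1 B7 83.
Offset 10: leading byte 0xE3 = 11100011 → 3-byte char #4 = E3 83 85.
Offset 13: leading byte 0xF3 = 11110011 → 4-byte char #5 = F3 B8 A8 91.
Leading byte 0xF3 = 11110011 matches 11110xxx → 4-byte sequence.
Byte 1: 0xF3 = 11110011, payload 011 (3 bits).
Byte 2: 0xB8 = 10111000 (10xxxxxx ✓), payload 111000.
Byte 3: 0xA8 = 10101000 (10xxxxxx ✓), payload 101000.
Byte 4: 0x91 = 10010001 (10xxxxxx ✓), payload 010001.
Concatenate: 011111000101000010001 = 0xF8A11 (21 bits → U+F8A11).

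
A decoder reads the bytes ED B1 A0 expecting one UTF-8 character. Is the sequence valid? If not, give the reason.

invalid (encodes a surrogate (U+D800–U+DFFF))

Structurally a 3-byte sequence; payload = 0xDC60.
But 0xDC60 is in U+D800–U+DFFF, the surrogate range. Surrogates are not Unicode scalar values and are forbidden in UTF-8.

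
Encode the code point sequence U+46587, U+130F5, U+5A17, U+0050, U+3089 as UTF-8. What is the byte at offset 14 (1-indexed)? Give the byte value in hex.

0x82

1-indexed offset 14 is 0-indexed offset 13.
U+46587 → 4-byte form F1 86 96 87 at offsets 0–3.
U+130F5 → 4-byte form F0 93 83 B5 at offsets 4–7.
U+5A17 → 3-byte form E5 A8 97 at offsets 8–10.
U+0050 → 1-byte form 50 at offsets 11–11.
U+3089 → 3-byte form E3 82 89 at offsets 12–14.
Offset 13 falls in char 5's range; it's byte 2 of E3 82 89 = 0x82.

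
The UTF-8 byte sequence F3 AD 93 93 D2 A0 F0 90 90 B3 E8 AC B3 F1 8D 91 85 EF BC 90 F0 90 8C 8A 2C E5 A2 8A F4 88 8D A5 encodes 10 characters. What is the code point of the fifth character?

Offset 0: leading byte 0xF3 = 11110011 → 4-byte char #1 = F3 AD 93 93.
Offset 4: leading byte 0xD2 = 11010010 → 2-byte char #2 = D2 A0.
Offset 6: leading byte 0xF0 = 11110000 → 4-byte char #3 = F0 90 90 B3.
Offset 10: leading byte 0xE8 = 11101000 → 3-byte char #4 = E8 AC B3.
Offset 13: leading byte 0xF1 = 11110001 → 4-byte char #5 = F1 8D 91 85.
Leading byte 0xF1 = 11110001 matches 11110xxx → 4-byte sequence.
Byte 1: 0xF1 = 11110001, payload 001 (3 bits).
Byte 2: 0x8D = 10001101 (10xxxxxx ✓), payload 001101.
Byte 3: 0x91 = 10010001 (10xxxxxx ✓), payload 010001.
Byte 4: 0x85 = 10000101 (10xxxxxx ✓), payload 000101.
Concatenate: 001001101010001000101 = 0x4D445 (21 bits → U+4D445).

U+4D445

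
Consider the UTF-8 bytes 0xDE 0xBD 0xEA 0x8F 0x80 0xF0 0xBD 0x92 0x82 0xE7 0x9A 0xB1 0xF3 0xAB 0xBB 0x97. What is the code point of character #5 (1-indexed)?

Offset 0: leading byte 0xDE = 11011110 → 2-byte char #1 = DE BD.
Offset 2: leading byte 0xEA = 11101010 → 3-byte char #2 = EA 8F 80.
Offset 5: leading byte 0xF0 = 11110000 → 4-byte char #3 = F0 BD 92 82.
Offset 9: leading byte 0xE7 = 11100111 → 3-byte char #4 = E7 9A B1.
Offset 12: leading byte 0xF3 = 11110011 → 4-byte char #5 = F3 AB BB 97.
Leading byte 0xF3 = 11110011 matches 11110xxx → 4-byte sequence.
Byte 1: 0xF3 = 11110011, payload 011 (3 bits).
Byte 2: 0xAB = 10101011 (10xxxxxx ✓), payload 101011.
Byte 3: 0xBB = 10111011 (10xxxxxx ✓), payload 111011.
Byte 4: 0x97 = 10010111 (10xxxxxx ✓), payload 010111.
Concatenate: 011101011111011010111 = 0xEBED7 (21 bits → U+EBED7).

U+EBED7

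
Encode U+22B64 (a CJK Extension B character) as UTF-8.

U+22B64 = 0x22B64 = 142180 decimal. In range U+10000–U+10FFFF → 4-byte form: 11110xxx 10xxxxxx 10xxxxxx 10xxxxxx.
Binary (21 bits): 000100010101101100100.
Split 3+6+6+6: 000 | 100010 | 101101 | 100100.
Byte 1: 11110000 = 0xF0.
Byte 2: 10100010 = 0xA2.
Byte 3: 10101101 = 0xAD.
Byte 4: 10100100 = 0xA4.

F0 A2 AD A4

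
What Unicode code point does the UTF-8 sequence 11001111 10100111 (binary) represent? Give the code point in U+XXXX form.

U+03E7

Leading byte 0xCF = 11001111 matches 110xxxxx → 2-byte sequence.
Byte 1: 0xCF = 11001111, payload 01111 (5 bits).
Byte 2: 0xA7 = 10100111 (10xxxxxx ✓), payload 100111.
Concatenate: 01111100111 = 0x3E7 (11 bits → U+03E7).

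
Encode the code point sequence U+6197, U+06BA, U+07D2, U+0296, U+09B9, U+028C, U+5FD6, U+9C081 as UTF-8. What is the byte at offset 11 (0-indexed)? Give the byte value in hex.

0xB9

U+6197 → 3-byte form E6 86 97 at offsets 0–2.
U+06BA → 2-byte form DA BA at offsets 3–4.
U+07D2 → 2-byte form DF 92 at offsets 5–6.
U+0296 → 2-byte form CA 96 at offsets 7–8.
U+09B9 → 3-byte form E0 A6 B9 at offsets 9–11.
Offset 11 falls in char 5's range; it's byte 3 of E0 A6 B9 = 0xB9.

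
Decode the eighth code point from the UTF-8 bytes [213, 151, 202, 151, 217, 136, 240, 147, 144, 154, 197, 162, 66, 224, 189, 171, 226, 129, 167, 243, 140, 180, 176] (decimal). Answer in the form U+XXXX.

Offset 0: leading byte 0xD5 = 11010101 → 2-byte char #1 = D5 97.
Offset 2: leading byte 0xCA = 11001010 → 2-byte char #2 = CA 97.
Offset 4: leading byte 0xD9 = 11011001 → 2-byte char #3 = D9 88.
Offset 6: leading byte 0xF0 = 11110000 → 4-byte char #4 = F0 93 90 9A.
Offset 10: leading byte 0xC5 = 11000101 → 2-byte char #5 = C5 A2.
Offset 12: leading byte 0x42 = 01000010 → 1-byte char #6 = 42.
Offset 13: leading byte 0xE0 = 11100000 → 3-byte char #7 = E0 BD AB.
Offset 16: leading byte 0xE2 = 11100010 → 3-byte char #8 = E2 81 A7.
Leading byte 0xE2 = 11100010 matches 1110xxxx → 3-byte sequence.
Byte 1: 0xE2 = 11100010, payload 0010 (4 bits).
Byte 2: 0x81 = 10000001 (10xxxxxx ✓), payload 000001.
Byte 3: 0xA7 = 10100111 (10xxxxxx ✓), payload 100111.
Concatenate: 0010000001100111 = 0x2067 (16 bits → U+2067).

U+2067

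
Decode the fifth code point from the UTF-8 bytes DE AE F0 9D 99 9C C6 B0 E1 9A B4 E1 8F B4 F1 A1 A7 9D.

U+13F4

Offset 0: leading byte 0xDE = 11011110 → 2-byte char #1 = DE AE.
Offset 2: leading byte 0xF0 = 11110000 → 4-byte char #2 = F0 9D 99 9C.
Offset 6: leading byte 0xC6 = 11000110 → 2-byte char #3 = C6 B0.
Offset 8: leading byte 0xE1 = 11100001 → 3-byte char #4 = E1 9A B4.
Offset 11: leading byte 0xE1 = 11100001 → 3-byte char #5 = E1 8F B4.
Leading byte 0xE1 = 11100001 matches 1110xxxx → 3-byte sequence.
Byte 1: 0xE1 = 11100001, payload 0001 (4 bits).
Byte 2: 0x8F = 10001111 (10xxxxxx ✓), payload 001111.
Byte 3: 0xB4 = 10110100 (10xxxxxx ✓), payload 110100.
Concatenate: 0001001111110100 = 0x13F4 (16 bits → U+13F4).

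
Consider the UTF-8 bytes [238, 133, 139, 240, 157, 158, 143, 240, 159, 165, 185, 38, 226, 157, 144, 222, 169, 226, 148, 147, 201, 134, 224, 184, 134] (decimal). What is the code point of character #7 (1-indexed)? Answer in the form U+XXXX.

U+2513

Offset 0: leading byte 0xEE = 11101110 → 3-byte char #1 = EE 85 8B.
Offset 3: leading byte 0xF0 = 11110000 → 4-byte char #2 = F0 9D 9E 8F.
Offset 7: leading byte 0xF0 = 11110000 → 4-byte char #3 = F0 9F A5 B9.
Offset 11: leading byte 0x26 = 00100110 → 1-byte char #4 = 26.
Offset 12: leading byte 0xE2 = 11100010 → 3-byte char #5 = E2 9D 90.
Offset 15: leading byte 0xDE = 11011110 → 2-byte char #6 = DE A9.
Offset 17: leading byte 0xE2 = 11100010 → 3-byte char #7 = E2 94 93.
Leading byte 0xE2 = 11100010 matches 1110xxxx → 3-byte sequence.
Byte 1: 0xE2 = 11100010, payload 0010 (4 bits).
Byte 2: 0x94 = 10010100 (10xxxxxx ✓), payload 010100.
Byte 3: 0x93 = 10010011 (10xxxxxx ✓), payload 010011.
Concatenate: 0010010100010011 = 0x2513 (16 bits → U+2513).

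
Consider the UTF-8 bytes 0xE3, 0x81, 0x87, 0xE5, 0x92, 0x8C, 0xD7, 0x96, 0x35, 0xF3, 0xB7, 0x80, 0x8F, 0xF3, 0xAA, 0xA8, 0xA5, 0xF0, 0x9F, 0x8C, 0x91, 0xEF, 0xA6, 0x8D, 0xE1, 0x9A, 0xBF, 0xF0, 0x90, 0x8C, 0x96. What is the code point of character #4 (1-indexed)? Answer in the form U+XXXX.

Offset 0: leading byte 0xE3 = 11100011 → 3-byte char #1 = E3 81 87.
Offset 3: leading byte 0xE5 = 11100101 → 3-byte char #2 = E5 92 8C.
Offset 6: leading byte 0xD7 = 11010111 → 2-byte char #3 = D7 96.
Offset 8: leading byte 0x35 = 00110101 → 1-byte char #4 = 35.
Leading byte 0x35 = 00110101 matches 0xxxxxxx → 1-byte sequence.
Byte 1: 0x35 = 00110101, payload 0110101 (7 bits).
Concatenate: 0110101 = 0x35 (7 bits → U+0035).

U+0035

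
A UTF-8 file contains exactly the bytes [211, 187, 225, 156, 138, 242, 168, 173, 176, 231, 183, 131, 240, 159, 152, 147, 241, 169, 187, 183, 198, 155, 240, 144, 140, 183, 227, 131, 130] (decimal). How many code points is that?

9

Byte at offset 0: 0xD3 = 11010011 → 2-byte char (#1). Advance 2.
Byte at offset 2: 0xE1 = 11100001 → 3-byte char (#2). Advance 3.
Byte at offset 5: 0xF2 = 11110010 → 4-byte char (#3). Advance 4.
Byte at offset 9: 0xE7 = 11100111 → 3-byte char (#4). Advance 3.
Byte at offset 12: 0xF0 = 11110000 → 4-byte char (#5). Advance 4.
Byte at offset 16: 0xF1 = 11110001 → 4-byte char (#6). Advance 4.
Byte at offset 20: 0xC6 = 11000110 → 2-byte char (#7). Advance 2.
Byte at offset 22: 0xF0 = 11110000 → 4-byte char (#8). Advance 4.
Byte at offset 26: 0xE3 = 11100011 → 3-byte char (#9). Advance 3.
Reached end at offset 29 after 9 code points.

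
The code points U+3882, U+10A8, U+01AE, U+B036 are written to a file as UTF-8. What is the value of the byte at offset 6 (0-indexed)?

0xC6

U+3882 → 3-byte form E3 A2 82 at offsets 0–2.
U+10A8 → 3-byte form E1 82 A8 at offsets 3–5.
U+01AE → 2-byte form C6 AE at offsets 6–7.
Offset 6 falls in char 3's range; it's byte 1 of C6 AE = 0xC6.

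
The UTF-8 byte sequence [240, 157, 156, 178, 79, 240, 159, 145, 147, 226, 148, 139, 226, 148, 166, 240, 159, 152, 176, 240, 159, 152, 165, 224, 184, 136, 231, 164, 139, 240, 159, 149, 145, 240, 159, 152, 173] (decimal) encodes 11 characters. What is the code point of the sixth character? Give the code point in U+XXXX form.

U+1F630

Offset 0: leading byte 0xF0 = 11110000 → 4-byte char #1 = F0 9D 9C B2.
Offset 4: leading byte 0x4F = 01001111 → 1-byte char #2 = 4F.
Offset 5: leading byte 0xF0 = 11110000 → 4-byte char #3 = F0 9F 91 93.
Offset 9: leading byte 0xE2 = 11100010 → 3-byte char #4 = E2 94 8B.
Offset 12: leading byte 0xE2 = 11100010 → 3-byte char #5 = E2 94 A6.
Offset 15: leading byte 0xF0 = 11110000 → 4-byte char #6 = F0 9F 98 B0.
Leading byte 0xF0 = 11110000 matches 11110xxx → 4-byte sequence.
Byte 1: 0xF0 = 11110000, payload 000 (3 bits).
Byte 2: 0x9F = 10011111 (10xxxxxx ✓), payload 011111.
Byte 3: 0x98 = 10011000 (10xxxxxx ✓), payload 011000.
Byte 4: 0xB0 = 10110000 (10xxxxxx ✓), payload 110000.
Concatenate: 000011111011000110000 = 0x1F630 (21 bits → U+1F630).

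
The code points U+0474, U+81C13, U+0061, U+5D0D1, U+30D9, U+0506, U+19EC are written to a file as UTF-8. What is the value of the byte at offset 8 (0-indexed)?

0x9D

U+0474 → 2-byte form D1 B4 at offsets 0–1.
U+81C13 → 4-byte form F2 81 B0 93 at offsets 2–5.
U+0061 → 1-byte form 61 at offsets 6–6.
U+5D0D1 → 4-byte form F1 9D 83 91 at offsets 7–10.
Offset 8 falls in char 4's range; it's byte 2 of F1 9D 83 91 = 0x9D.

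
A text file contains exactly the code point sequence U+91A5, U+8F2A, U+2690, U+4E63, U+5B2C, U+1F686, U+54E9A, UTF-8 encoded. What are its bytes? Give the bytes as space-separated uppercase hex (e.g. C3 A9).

E9 86 A5 E8 BC AA E2 9A 90 E4 B9 A3 E5 AC AC F0 9F 9A 86 F1 94 BA 9A

U+91A5: 3-byte form → E9 86 A5.
U+8F2A: 3-byte form → E8 BC AA.
U+2690: 3-byte form → E2 9A 90.
U+4E63: 3-byte form → E4 B9 A3.
U+5B2C: 3-byte form → E5 AC AC.
U+1F686: 4-byte form → F0 9F 9A 86.
U+54E9A: 4-byte form → F1 94 BA 9A.
Concatenated (23 bytes): E9 86 A5 E8 BC AA E2 9A 90 E4 B9 A3 E5 AC AC F0 9F 9A 86 F1 94 BA 9A.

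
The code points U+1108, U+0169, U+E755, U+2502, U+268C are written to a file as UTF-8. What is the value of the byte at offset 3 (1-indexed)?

0x88

1-indexed offset 3 is 0-indexed offset 2.
U+1108 → 3-byte form E1 84 88 at offsets 0–2.
Offset 2 falls in char 1's range; it's byte 3 of E1 84 88 = 0x88.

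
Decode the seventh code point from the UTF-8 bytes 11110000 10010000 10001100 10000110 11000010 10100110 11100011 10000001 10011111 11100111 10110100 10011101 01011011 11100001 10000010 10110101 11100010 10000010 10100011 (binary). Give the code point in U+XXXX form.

Offset 0: leading byte 0xF0 = 11110000 → 4-byte char #1 = F0 90 8C 86.
Offset 4: leading byte 0xC2 = 11000010 → 2-byte char #2 = C2 A6.
Offset 6: leading byte 0xE3 = 11100011 → 3-byte char #3 = E3 81 9F.
Offset 9: leading byte 0xE7 = 11100111 → 3-byte char #4 = E7 B4 9D.
Offset 12: leading byte 0x5B = 01011011 → 1-byte char #5 = 5B.
Offset 13: leading byte 0xE1 = 11100001 → 3-byte char #6 = E1 82 B5.
Offset 16: leading byte 0xE2 = 11100010 → 3-byte char #7 = E2 82 A3.
Leading byte 0xE2 = 11100010 matches 1110xxxx → 3-byte sequence.
Byte 1: 0xE2 = 11100010, payload 0010 (4 bits).
Byte 2: 0x82 = 10000010 (10xxxxxx ✓), payload 000010.
Byte 3: 0xA3 = 10100011 (10xxxxxx ✓), payload 100011.
Concatenate: 0010000010100011 = 0x20A3 (16 bits → U+20A3).

U+20A3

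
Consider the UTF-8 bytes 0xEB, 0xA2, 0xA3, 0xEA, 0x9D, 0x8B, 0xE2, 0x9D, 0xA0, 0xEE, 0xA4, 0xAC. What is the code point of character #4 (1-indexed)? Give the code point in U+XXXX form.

Offset 0: leading byte 0xEB = 11101011 → 3-byte char #1 = EB A2 A3.
Offset 3: leading byte 0xEA = 11101010 → 3-byte char #2 = EA 9D 8B.
Offset 6: leading byte 0xE2 = 11100010 → 3-byte char #3 = E2 9D A0.
Offset 9: leading byte 0xEE = 11101110 → 3-byte char #4 = EE A4 AC.
Leading byte 0xEE = 11101110 matches 1110xxxx → 3-byte sequence.
Byte 1: 0xEE = 11101110, payload 1110 (4 bits).
Byte 2: 0xA4 = 10100100 (10xxxxxx ✓), payload 100100.
Byte 3: 0xAC = 10101100 (10xxxxxx ✓), payload 101100.
Concatenate: 1110100100101100 = 0xE92C (16 bits → U+E92C).

U+E92C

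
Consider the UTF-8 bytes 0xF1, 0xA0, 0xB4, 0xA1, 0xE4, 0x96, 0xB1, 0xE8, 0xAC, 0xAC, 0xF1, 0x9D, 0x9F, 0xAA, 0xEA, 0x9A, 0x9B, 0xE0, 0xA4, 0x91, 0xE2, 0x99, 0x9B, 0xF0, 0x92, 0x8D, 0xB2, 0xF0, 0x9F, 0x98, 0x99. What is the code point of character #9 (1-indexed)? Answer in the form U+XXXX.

Offset 0: leading byte 0xF1 = 11110001 → 4-byte char #1 = F1 A0 B4 A1.
Offset 4: leading byte 0xE4 = 11100100 → 3-byte char #2 = E4 96 B1.
Offset 7: leading byte 0xE8 = 11101000 → 3-byte char #3 = E8 AC AC.
Offset 10: leading byte 0xF1 = 11110001 → 4-byte char #4 = F1 9D 9F AA.
Offset 14: leading byte 0xEA = 11101010 → 3-byte char #5 = EA 9A 9B.
Offset 17: leading byte 0xE0 = 11100000 → 3-byte char #6 = E0 A4 91.
Offset 20: leading byte 0xE2 = 11100010 → 3-byte char #7 = E2 99 9B.
Offset 23: leading byte 0xF0 = 11110000 → 4-byte char #8 = F0 92 8D B2.
Offset 27: leading byte 0xF0 = 11110000 → 4-byte char #9 = F0 9F 98 99.
Leading byte 0xF0 = 11110000 matches 11110xxx → 4-byte sequence.
Byte 1: 0xF0 = 11110000, payload 000 (3 bits).
Byte 2: 0x9F = 10011111 (10xxxxxx ✓), payload 011111.
Byte 3: 0x98 = 10011000 (10xxxxxx ✓), payload 011000.
Byte 4: 0x99 = 10011001 (10xxxxxx ✓), payload 011001.
Concatenate: 000011111011000011001 = 0x1F619 (21 bits → U+1F619).

U+1F619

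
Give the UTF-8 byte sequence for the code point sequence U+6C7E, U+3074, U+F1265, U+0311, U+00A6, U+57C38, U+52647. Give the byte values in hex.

U+6C7E: 3-byte form → E6 B1 BE.
U+3074: 3-byte form → E3 81 B4.
U+F1265: 4-byte form → F3 B1 89 A5.
U+0311: 2-byte form → CC 91.
U+00A6: 2-byte form → C2 A6.
U+57C38: 4-byte form → F1 97 B0 B8.
U+52647: 4-byte form → F1 92 99 87.
Concatenated (22 bytes): E6 B1 BE E3 81 B4 F3 B1 89 A5 CC 91 C2 A6 F1 97 B0 B8 F1 92 99 87.

E6 B1 BE E3 81 B4 F3 B1 89 A5 CC 91 C2 A6 F1 97 B0 B8 F1 92 99 87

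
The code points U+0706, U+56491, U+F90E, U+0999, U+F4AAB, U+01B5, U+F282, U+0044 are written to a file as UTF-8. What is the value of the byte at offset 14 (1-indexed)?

0xB4

1-indexed offset 14 is 0-indexed offset 13.
U+0706 → 2-byte form DC 86 at offsets 0–1.
U+56491 → 4-byte form F1 96 92 91 at offsets 2–5.
U+F90E → 3-byte form EF A4 8E at offsets 6–8.
U+0999 → 3-byte form E0 A6 99 at offsets 9–11.
U+F4AAB → 4-byte form F3 B4 AA AB at offsets 12–15.
Offset 13 falls in char 5's range; it's byte 2 of F3 B4 AA AB = 0xB4.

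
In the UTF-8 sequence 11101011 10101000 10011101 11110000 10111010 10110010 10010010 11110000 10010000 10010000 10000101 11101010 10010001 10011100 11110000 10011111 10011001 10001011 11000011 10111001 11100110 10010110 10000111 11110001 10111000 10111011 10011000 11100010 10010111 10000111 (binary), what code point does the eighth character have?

U+78ED8

Offset 0: leading byte 0xEB = 11101011 → 3-byte char #1 = EB A8 9D.
Offset 3: leading byte 0xF0 = 11110000 → 4-byte char #2 = F0 BA B2 92.
Offset 7: leading byte 0xF0 = 11110000 → 4-byte char #3 = F0 90 90 85.
Offset 11: leading byte 0xEA = 11101010 → 3-byte char #4 = EA 91 9C.
Offset 14: leading byte 0xF0 = 11110000 → 4-byte char #5 = F0 9F 99 8B.
Offset 18: leading byte 0xC3 = 11000011 → 2-byte char #6 = C3 B9.
Offset 20: leading byte 0xE6 = 11100110 → 3-byte char #7 = E6 96 87.
Offset 23: leading byte 0xF1 = 11110001 → 4-byte char #8 = F1 B8 BB 98.
Leading byte 0xF1 = 11110001 matches 11110xxx → 4-byte sequence.
Byte 1: 0xF1 = 11110001, payload 001 (3 bits).
Byte 2: 0xB8 = 10111000 (10xxxxxx ✓), payload 111000.
Byte 3: 0xBB = 10111011 (10xxxxxx ✓), payload 111011.
Byte 4: 0x98 = 10011000 (10xxxxxx ✓), payload 011000.
Concatenate: 001111000111011011000 = 0x78ED8 (21 bits → U+78ED8).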